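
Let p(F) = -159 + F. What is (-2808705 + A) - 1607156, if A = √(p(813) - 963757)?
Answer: -4415861 + I*√963103 ≈ -4.4159e+6 + 981.38*I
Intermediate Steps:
A = I*√963103 (A = √((-159 + 813) - 963757) = √(654 - 963757) = √(-963103) = I*√963103 ≈ 981.38*I)
(-2808705 + A) - 1607156 = (-2808705 + I*√963103) - 1607156 = -4415861 + I*√963103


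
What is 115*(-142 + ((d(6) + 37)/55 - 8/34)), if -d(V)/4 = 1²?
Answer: -276897/17 ≈ -16288.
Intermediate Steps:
d(V) = -4 (d(V) = -4*1² = -4*1 = -4)
115*(-142 + ((d(6) + 37)/55 - 8/34)) = 115*(-142 + ((-4 + 37)/55 - 8/34)) = 115*(-142 + (33*(1/55) - 8*1/34)) = 115*(-142 + (⅗ - 4/17)) = 115*(-142 + 31/85) = 115*(-12039/85) = -276897/17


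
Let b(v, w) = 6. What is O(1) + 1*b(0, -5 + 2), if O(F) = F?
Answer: 7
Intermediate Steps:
O(1) + 1*b(0, -5 + 2) = 1 + 1*6 = 1 + 6 = 7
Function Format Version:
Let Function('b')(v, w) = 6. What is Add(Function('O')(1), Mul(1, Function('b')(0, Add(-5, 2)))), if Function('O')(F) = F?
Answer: 7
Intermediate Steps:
Add(Function('O')(1), Mul(1, Function('b')(0, Add(-5, 2)))) = Add(1, Mul(1, 6)) = Add(1, 6) = 7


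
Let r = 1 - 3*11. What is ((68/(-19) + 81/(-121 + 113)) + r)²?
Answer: 48260809/23104 ≈ 2088.9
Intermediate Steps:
r = -32 (r = 1 - 33 = -32)
((68/(-19) + 81/(-121 + 113)) + r)² = ((68/(-19) + 81/(-121 + 113)) - 32)² = ((68*(-1/19) + 81/(-8)) - 32)² = ((-68/19 + 81*(-⅛)) - 32)² = ((-68/19 - 81/8) - 32)² = (-2083/152 - 32)² = (-6947/152)² = 48260809/23104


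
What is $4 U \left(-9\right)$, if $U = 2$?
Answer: $-72$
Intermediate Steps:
$4 U \left(-9\right) = 4 \cdot 2 \left(-9\right) = 8 \left(-9\right) = -72$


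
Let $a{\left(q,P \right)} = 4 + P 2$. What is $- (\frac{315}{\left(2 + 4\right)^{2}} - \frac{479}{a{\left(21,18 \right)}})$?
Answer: $\frac{129}{40} \approx 3.225$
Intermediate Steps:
$a{\left(q,P \right)} = 4 + 2 P$
$- (\frac{315}{\left(2 + 4\right)^{2}} - \frac{479}{a{\left(21,18 \right)}}) = - (\frac{315}{\left(2 + 4\right)^{2}} - \frac{479}{4 + 2 \cdot 18}) = - (\frac{315}{6^{2}} - \frac{479}{4 + 36}) = - (\frac{315}{36} - \frac{479}{40}) = - (315 \cdot \frac{1}{36} - \frac{479}{40}) = - (\frac{35}{4} - \frac{479}{40}) = \left(-1\right) \left(- \frac{129}{40}\right) = \frac{129}{40}$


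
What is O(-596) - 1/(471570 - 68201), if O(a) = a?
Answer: -240407925/403369 ≈ -596.00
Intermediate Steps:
O(-596) - 1/(471570 - 68201) = -596 - 1/(471570 - 68201) = -596 - 1/403369 = -240407925/403369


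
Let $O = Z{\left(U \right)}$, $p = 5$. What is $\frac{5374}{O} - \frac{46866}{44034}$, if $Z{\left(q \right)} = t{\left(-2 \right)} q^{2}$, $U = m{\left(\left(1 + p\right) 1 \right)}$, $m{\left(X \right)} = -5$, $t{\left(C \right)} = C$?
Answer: $- \frac{19915168}{183475} \approx -108.54$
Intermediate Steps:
$U = -5$
$Z{\left(q \right)} = - 2 q^{2}$
$O = -50$ ($O = - 2 \left(-5\right)^{2} = \left(-2\right) 25 = -50$)
$\frac{5374}{O} - \frac{46866}{44034} = \frac{5374}{-50} - \frac{46866}{44034} = 5374 \left(- \frac{1}{50}\right) - \frac{7811}{7339} = - \frac{2687}{25} - \frac{7811}{7339} = - \frac{19915168}{183475}$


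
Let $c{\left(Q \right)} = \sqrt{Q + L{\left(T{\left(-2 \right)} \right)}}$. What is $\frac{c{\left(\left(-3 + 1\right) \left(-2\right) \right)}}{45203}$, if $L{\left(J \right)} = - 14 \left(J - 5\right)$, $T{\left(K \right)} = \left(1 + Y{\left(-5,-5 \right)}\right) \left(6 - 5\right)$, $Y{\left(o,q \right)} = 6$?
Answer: $\frac{2 i \sqrt{6}}{45203} \approx 0.00010838 i$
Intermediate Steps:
$T{\left(K \right)} = 7$ ($T{\left(K \right)} = \left(1 + 6\right) \left(6 - 5\right) = 7 \cdot 1 = 7$)
$L{\left(J \right)} = 70 - 14 J$ ($L{\left(J \right)} = - 14 \left(-5 + J\right) = 70 - 14 J$)
$c{\left(Q \right)} = \sqrt{-28 + Q}$ ($c{\left(Q \right)} = \sqrt{Q + \left(70 - 98\right)} = \sqrt{Q - 28} = \sqrt{-28 + Q}$)
$\frac{c{\left(\left(-3 + 1\right) \left(-2\right) \right)}}{45203} = \frac{\sqrt{-28 + \left(-3 + 1\right) \left(-2\right)}}{45203} = \sqrt{-28 - -4} \cdot \frac{1}{45203} = \sqrt{-28 + 4} \cdot \frac{1}{45203} = \sqrt{-24} \cdot \frac{1}{45203} = 2 i \sqrt{6} \cdot \frac{1}{45203} = \frac{2 i \sqrt{6}}{45203}$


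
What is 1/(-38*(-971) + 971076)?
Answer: 1/1007974 ≈ 9.9209e-7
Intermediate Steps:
1/(-38*(-971) + 971076) = 1/(36898 + 971076) = 1/1007974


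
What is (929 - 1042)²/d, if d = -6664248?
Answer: -12769/6664248 ≈ -0.0019160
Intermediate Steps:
(929 - 1042)²/d = (929 - 1042)²/(-6664248) = (-113)²*(-1/6664248) = 12769*(-1/6664248) = -12769/6664248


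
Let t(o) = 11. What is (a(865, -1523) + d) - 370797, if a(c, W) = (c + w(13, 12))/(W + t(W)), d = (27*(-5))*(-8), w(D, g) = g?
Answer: -559012981/1512 ≈ -3.6972e+5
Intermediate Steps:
d = 1080 (d = -135*(-8) = 1080)
a(c, W) = (12 + c)/(11 + W) (a(c, W) = (c + 12)/(W + 11) = (12 + c)/(11 + W))
(a(865, -1523) + d) - 370797 = ((12 + 865)/(11 - 1523) + 1080) - 370797 = (877/(-1512) + 1080) - 370797 = (-1/1512*877 + 1080) - 370797 = (-877/1512 + 1080) - 370797 = 1632083/1512 - 370797 = -559012981/1512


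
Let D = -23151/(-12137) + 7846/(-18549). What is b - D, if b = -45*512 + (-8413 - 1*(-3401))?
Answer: -27579296437/983097 ≈ -28054.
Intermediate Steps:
D = 1459393/983097 (D = -23151*(-1/12137) + 7846*(-1/18549) = 23151/12137 - 7846/18549 = 1459393/983097 ≈ 1.4845)
b = -28052 (b = -23040 + (-8413 + 3401) = -23040 - 5012 = -28052)
b - D = -28052 - 1*1459393/983097 = -28052 - 1459393/983097 = -27579296437/983097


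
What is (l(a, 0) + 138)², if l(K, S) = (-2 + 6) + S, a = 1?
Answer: 20164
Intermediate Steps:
l(K, S) = 4 + S
(l(a, 0) + 138)² = ((4 + 0) + 138)² = (4 + 138)² = 142² = 20164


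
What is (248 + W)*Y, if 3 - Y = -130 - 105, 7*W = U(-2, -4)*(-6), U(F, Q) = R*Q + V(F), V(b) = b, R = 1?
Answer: 60248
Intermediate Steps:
U(F, Q) = F + Q (U(F, Q) = 1*Q + F = Q + F = F + Q)
W = 36/7 (W = ((-2 - 4)*(-6))/7 = (-6*(-6))/7 = (⅐)*36 = 36/7 ≈ 5.1429)
Y = 238 (Y = 3 - (-130 - 105) = 3 - 1*(-235) = 3 + 235 = 238)
(248 + W)*Y = (248 + 36/7)*238 = (1772/7)*238 = 60248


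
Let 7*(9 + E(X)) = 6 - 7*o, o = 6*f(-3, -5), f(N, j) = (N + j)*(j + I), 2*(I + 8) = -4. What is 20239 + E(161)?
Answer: 136576/7 ≈ 19511.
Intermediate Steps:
I = -10 (I = -8 + (½)*(-4) = -8 - 2 = -10)
f(N, j) = (-10 + j)*(N + j) (f(N, j) = (N + j)*(j - 10) = (N + j)*(-10 + j) = (-10 + j)*(N + j))
o = 720 (o = 6*((-5)² - 10*(-3) - 10*(-5) - 3*(-5)) = 6*(25 + 30 + 50 + 15) = 6*120 = 720)
E(X) = -5097/7 (E(X) = -9 + (6 - 7*720)/7 = -9 + (6 - 5040)/7 = -9 + (⅐)*(-5034) = -9 - 5034/7 = -5097/7)
20239 + E(161) = 20239 - 5097/7 = 136576/7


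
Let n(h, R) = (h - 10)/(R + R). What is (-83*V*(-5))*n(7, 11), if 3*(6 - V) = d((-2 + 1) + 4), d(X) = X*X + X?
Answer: -1245/11 ≈ -113.18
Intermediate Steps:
d(X) = X + X**2 (d(X) = X**2 + X = X + X**2)
V = 2 (V = 6 - ((-2 + 1) + 4)*(1 + ((-2 + 1) + 4))/3 = 6 - (-1 + 4)*(1 + (-1 + 4))/3 = 6 - (1 + 3) = 6 - 4 = 2)
n(h, R) = (-10 + h)/(2*R) (n(h, R) = (-10 + h)/((2*R)) = (-10 + h)*(1/(2*R)) = (-10 + h)/(2*R))
(-83*V*(-5))*n(7, 11) = (-166*(-5))*((1/2)*(-10 + 7)/11) = (-83*(-10))*((1/2)*(1/11)*(-3)) = 830*(-3/22) = -1245/11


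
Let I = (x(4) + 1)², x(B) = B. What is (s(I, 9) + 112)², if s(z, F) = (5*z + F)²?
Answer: 326452624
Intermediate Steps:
I = 25 (I = (4 + 1)² = 5² = 25)
s(z, F) = (F + 5*z)²
(s(I, 9) + 112)² = ((9 + 5*25)² + 112)² = ((9 + 125)² + 112)² = (134² + 112)² = (17956 + 112)² = 18068² = 326452624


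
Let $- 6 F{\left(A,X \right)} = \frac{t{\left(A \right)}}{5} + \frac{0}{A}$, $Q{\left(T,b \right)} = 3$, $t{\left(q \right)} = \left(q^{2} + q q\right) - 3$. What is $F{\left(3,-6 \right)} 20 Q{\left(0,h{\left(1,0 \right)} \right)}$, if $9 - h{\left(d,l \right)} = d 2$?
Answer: $-30$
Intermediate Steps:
$t{\left(q \right)} = -3 + 2 q^{2}$ ($t{\left(q \right)} = \left(q^{2} + q^{2}\right) - 3 = 2 q^{2} - 3 = -3 + 2 q^{2}$)
$h{\left(d,l \right)} = 9 - 2 d$ ($h{\left(d,l \right)} = 9 - d 2 = 9 - 2 d$)
$F{\left(A,X \right)} = \frac{1}{10} - \frac{A^{2}}{15}$ ($F{\left(A,X \right)} = - \frac{\frac{-3 + 2 A^{2}}{5} + \frac{0}{A}}{6} = - \frac{\left(-3 + 2 A^{2}\right) \frac{1}{5} + 0}{6} = - \frac{\left(- \frac{3}{5} + \frac{2 A^{2}}{5}\right) + 0}{6} = - \frac{- \frac{3}{5} + \frac{2 A^{2}}{5}}{6} = \frac{1}{10} - \frac{A^{2}}{15}$)
$F{\left(3,-6 \right)} 20 Q{\left(0,h{\left(1,0 \right)} \right)} = \left(\frac{1}{10} - \frac{3^{2}}{15}\right) 20 \cdot 3 = \left(\frac{1}{10} - \frac{3}{5}\right) 20 \cdot 3 = \left(- \frac{1}{2}\right) 20 \cdot 3 = \left(-10\right) 3 = -30$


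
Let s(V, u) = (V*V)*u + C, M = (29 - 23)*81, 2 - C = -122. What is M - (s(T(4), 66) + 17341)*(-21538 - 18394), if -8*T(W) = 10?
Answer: 1403061707/2 ≈ 7.0153e+8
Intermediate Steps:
C = 124 (C = 2 - 1*(-122) = 2 + 122 = 124)
T(W) = -5/4 (T(W) = -⅛*10 = -5/4)
M = 486 (M = 6*81 = 486)
s(V, u) = 124 + u*V² (s(V, u) = (V*V)*u + 124 = V²*u + 124 = u*V² + 124 = 124 + u*V²)
M - (s(T(4), 66) + 17341)*(-21538 - 18394) = 486 - ((124 + 66*(-5/4)²) + 17341)*(-21538 - 18394) = 486 - ((124 + 66*(25/16)) + 17341)*(-39932) = 486 - ((124 + 825/8) + 17341)*(-39932) = 486 - (1817/8 + 17341)*(-39932) = 486 - 140545*(-39932)/8 = 486 - 1*(-1403060735/2) = 486 + 1403060735/2 = 1403061707/2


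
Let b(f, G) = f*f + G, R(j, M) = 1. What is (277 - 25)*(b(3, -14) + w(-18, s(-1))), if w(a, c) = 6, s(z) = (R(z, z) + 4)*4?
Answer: 252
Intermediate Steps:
b(f, G) = G + f**2 (b(f, G) = f**2 + G = G + f**2)
s(z) = 20 (s(z) = (1 + 4)*4 = 5*4 = 20)
(277 - 25)*(b(3, -14) + w(-18, s(-1))) = (277 - 25)*((-14 + 3**2) + 6) = 252*((-14 + 9) + 6) = 252*(-5 + 6) = 252*1 = 252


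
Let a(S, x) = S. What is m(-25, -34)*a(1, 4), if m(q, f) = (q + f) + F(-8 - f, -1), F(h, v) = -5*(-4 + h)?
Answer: -169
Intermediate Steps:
F(h, v) = 20 - 5*h
m(q, f) = 60 + q + 6*f (m(q, f) = (q + f) + (20 - 5*(-8 - f)) = (f + q) + (20 + (40 + 5*f)) = (f + q) + (60 + 5*f) = 60 + q + 6*f)
m(-25, -34)*a(1, 4) = (60 - 25 + 6*(-34))*1 = (60 - 25 - 204)*1 = -169*1 = -169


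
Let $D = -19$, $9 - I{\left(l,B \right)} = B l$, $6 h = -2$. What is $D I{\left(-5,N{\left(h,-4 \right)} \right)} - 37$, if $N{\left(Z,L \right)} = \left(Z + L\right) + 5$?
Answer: $- \frac{814}{3} \approx -271.33$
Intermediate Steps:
$h = - \frac{1}{3}$ ($h = \frac{1}{6} \left(-2\right) = - \frac{1}{3} \approx -0.33333$)
$N{\left(Z,L \right)} = 5 + L + Z$ ($N{\left(Z,L \right)} = \left(L + Z\right) + 5 = 5 + L + Z$)
$I{\left(l,B \right)} = 9 - B l$
$D I{\left(-5,N{\left(h,-4 \right)} \right)} - 37 = - 19 \left(9 - \left(5 - 4 - \frac{1}{3}\right) \left(-5\right)\right) - 37 = - 19 \left(9 - \frac{2}{3} \left(-5\right)\right) - 37 = - 19 \left(9 + \frac{10}{3}\right) - 37 = \left(-19\right) \frac{37}{3} - 37 = - \frac{703}{3} - 37 = - \frac{814}{3}$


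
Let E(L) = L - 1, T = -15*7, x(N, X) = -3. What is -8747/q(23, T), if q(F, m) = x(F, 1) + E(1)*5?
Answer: 8747/3 ≈ 2915.7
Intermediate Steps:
T = -105
E(L) = -1 + L
q(F, m) = -3 (q(F, m) = -3 + (-1 + 1)*5 = -3 + 0*5 = -3 + 0 = -3)
-8747/q(23, T) = -8747/(-3) = -8747*(-1/3) = 8747/3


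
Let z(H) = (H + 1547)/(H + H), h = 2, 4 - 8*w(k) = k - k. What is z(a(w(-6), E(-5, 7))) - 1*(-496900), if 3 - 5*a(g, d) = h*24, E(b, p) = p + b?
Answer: 4471331/9 ≈ 4.9681e+5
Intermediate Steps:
E(b, p) = b + p
w(k) = ½ (w(k) = ½ - (k - k)/8 = ½ - ⅛*0 = ½ + 0 = ½)
a(g, d) = -9 (a(g, d) = ⅗ - 2*24/5 = ⅗ - ⅕*48 = ⅗ - 48/5 = -9)
z(H) = (1547 + H)/(2*H) (z(H) = (1547 + H)/((2*H)) = (1547 + H)*(1/(2*H)) = (1547 + H)/(2*H))
z(a(w(-6), E(-5, 7))) - 1*(-496900) = (½)*(1547 - 9)/(-9) - 1*(-496900) = (½)*(-⅑)*1538 + 496900 = -769/9 + 496900 = 4471331/9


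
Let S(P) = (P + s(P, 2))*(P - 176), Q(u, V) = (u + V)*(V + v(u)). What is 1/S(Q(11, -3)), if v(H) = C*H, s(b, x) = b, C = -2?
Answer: 1/150400 ≈ 6.6489e-6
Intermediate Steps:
v(H) = -2*H
Q(u, V) = (V + u)*(V - 2*u) (Q(u, V) = (u + V)*(V - 2*u) = (V + u)*(V - 2*u))
S(P) = 2*P*(-176 + P) (S(P) = (P + P)*(P - 176) = (2*P)*(-176 + P) = 2*P*(-176 + P))
1/S(Q(11, -3)) = 1/(2*((-3)² - 2*11² - 1*(-3)*11)*(-176 + ((-3)² - 2*11² - 1*(-3)*11))) = 1/(2*(9 - 2*121 + 33)*(-176 + (9 - 2*121 + 33))) = 1/(2*(9 - 242 + 33)*(-176 + (9 - 242 + 33))) = 1/(2*(-200)*(-176 - 200)) = 1/(2*(-200)*(-376)) = 1/150400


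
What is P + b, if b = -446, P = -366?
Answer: -812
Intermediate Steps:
P + b = -366 - 446 = -812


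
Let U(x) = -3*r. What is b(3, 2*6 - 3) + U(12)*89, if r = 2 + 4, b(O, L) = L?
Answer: -1593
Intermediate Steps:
r = 6
U(x) = -18 (U(x) = -3*6 = -18)
b(3, 2*6 - 3) + U(12)*89 = (2*6 - 3) - 18*89 = (12 - 3) - 1602 = 9 - 1602 = -1593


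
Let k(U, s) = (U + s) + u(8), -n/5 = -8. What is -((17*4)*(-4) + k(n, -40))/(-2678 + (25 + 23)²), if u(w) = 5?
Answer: -267/374 ≈ -0.71390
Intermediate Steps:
n = 40 (n = -5*(-8) = 40)
k(U, s) = 5 + U + s (k(U, s) = (U + s) + 5 = 5 + U + s)
-((17*4)*(-4) + k(n, -40))/(-2678 + (25 + 23)²) = -((17*4)*(-4) + (5 + 40 - 40))/(-2678 + (25 + 23)²) = -(68*(-4) + 5)/(-2678 + 48²) = -(-272 + 5)/(-2678 + 2304) = -(-267)/(-374) = -(-267)*(-1)/374 = -1*267/374 = -267/374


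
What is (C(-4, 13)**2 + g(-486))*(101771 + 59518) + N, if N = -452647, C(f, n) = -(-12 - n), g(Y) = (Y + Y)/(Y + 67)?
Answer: 42204670690/419 ≈ 1.0073e+8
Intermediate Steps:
g(Y) = 2*Y/(67 + Y) (g(Y) = (2*Y)/(67 + Y) = 2*Y/(67 + Y))
C(f, n) = 12 + n
(C(-4, 13)**2 + g(-486))*(101771 + 59518) + N = ((12 + 13)**2 + 2*(-486)/(67 - 486))*(101771 + 59518) - 452647 = (25**2 + 2*(-486)/(-419))*161289 - 452647 = (625 + 2*(-486)*(-1/419))*161289 - 452647 = (625 + 972/419)*161289 - 452647 = (262847/419)*161289 - 452647 = 42394329783/419 - 452647 = 42204670690/419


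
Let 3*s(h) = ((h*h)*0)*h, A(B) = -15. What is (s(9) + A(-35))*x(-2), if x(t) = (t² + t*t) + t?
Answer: -90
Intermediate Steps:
s(h) = 0 (s(h) = (((h*h)*0)*h)/3 = ((h²*0)*h)/3 = (0*h)/3 = (⅓)*0 = 0)
x(t) = t + 2*t² (x(t) = (t² + t²) + t = 2*t² + t = t + 2*t²)
(s(9) + A(-35))*x(-2) = (0 - 15)*(-2*(1 + 2*(-2))) = -(-30)*(1 - 4) = -(-30)*(-3) = -15*6 = -90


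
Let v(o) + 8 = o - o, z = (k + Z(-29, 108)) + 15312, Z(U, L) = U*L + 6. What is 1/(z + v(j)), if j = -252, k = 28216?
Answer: 1/40394 ≈ 2.4756e-5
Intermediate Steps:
Z(U, L) = 6 + L*U (Z(U, L) = L*U + 6 = 6 + L*U)
z = 40402 (z = (28216 + (6 + 108*(-29))) + 15312 = (28216 + (6 - 3132)) + 15312 = (28216 - 3126) + 15312 = 25090 + 15312 = 40402)
v(o) = -8 (v(o) = -8 + (o - o) = -8 + 0 = -8)
1/(z + v(j)) = 1/(40402 - 8) = 1/40394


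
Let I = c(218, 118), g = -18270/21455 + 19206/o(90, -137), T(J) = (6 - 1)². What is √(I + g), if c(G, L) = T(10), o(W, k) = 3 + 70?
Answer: √575199036853/44749 ≈ 16.948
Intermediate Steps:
o(W, k) = 73
T(J) = 25 (T(J) = 5² = 25)
g = 11735172/44749 (g = -18270/21455 + 19206/73 = -18270*1/21455 + 19206*(1/73) = -522/613 + 19206/73 = 11735172/44749 ≈ 262.24)
c(G, L) = 25
I = 25
√(I + g) = √(25 + 11735172/44749) = √(12853897/44749) = √575199036853/44749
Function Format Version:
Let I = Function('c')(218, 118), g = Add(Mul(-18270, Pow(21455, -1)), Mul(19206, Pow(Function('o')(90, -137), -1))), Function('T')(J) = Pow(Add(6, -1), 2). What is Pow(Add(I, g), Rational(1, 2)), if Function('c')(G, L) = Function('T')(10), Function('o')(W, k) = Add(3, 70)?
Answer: Mul(Rational(1, 44749), Pow(575199036853, Rational(1, 2))) ≈ 16.948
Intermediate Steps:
Function('o')(W, k) = 73
Function('T')(J) = 25 (Function('T')(J) = Pow(5, 2) = 25)
g = Rational(11735172, 44749) (g = Add(Mul(-18270, Pow(21455, -1)), Mul(19206, Pow(73, -1))) = Add(Mul(-18270, Rational(1, 21455)), Mul(19206, Rational(1, 73))) = Add(Rational(-522, 613), Rational(19206, 73)) = Rational(11735172, 44749) ≈ 262.24)
Function('c')(G, L) = 25
I = 25
Pow(Add(I, g), Rational(1, 2)) = Pow(Add(25, Rational(11735172, 44749)), Rational(1, 2)) = Pow(Rational(12853897, 44749), Rational(1, 2)) = Mul(Rational(1, 44749), Pow(575199036853, Rational(1, 2)))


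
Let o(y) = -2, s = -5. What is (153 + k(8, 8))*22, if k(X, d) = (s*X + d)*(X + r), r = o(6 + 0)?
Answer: -858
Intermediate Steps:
r = -2
k(X, d) = (-2 + X)*(d - 5*X) (k(X, d) = (-5*X + d)*(X - 2) = (d - 5*X)*(-2 + X) = (-2 + X)*(d - 5*X))
(153 + k(8, 8))*22 = (153 + (-5*8**2 - 2*8 + 10*8 + 8*8))*22 = (153 + (-5*64 - 16 + 80 + 64))*22 = (153 + (-320 - 16 + 80 + 64))*22 = (153 - 192)*22 = -39*22 = -858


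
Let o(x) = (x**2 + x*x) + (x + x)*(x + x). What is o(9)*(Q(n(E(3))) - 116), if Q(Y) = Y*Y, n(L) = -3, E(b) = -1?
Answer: -52002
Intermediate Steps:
o(x) = 6*x**2 (o(x) = (x**2 + x**2) + (2*x)*(2*x) = 2*x**2 + 4*x**2 = 6*x**2)
Q(Y) = Y**2
o(9)*(Q(n(E(3))) - 116) = (6*9**2)*((-3)**2 - 116) = (6*81)*(9 - 116) = 486*(-107) = -52002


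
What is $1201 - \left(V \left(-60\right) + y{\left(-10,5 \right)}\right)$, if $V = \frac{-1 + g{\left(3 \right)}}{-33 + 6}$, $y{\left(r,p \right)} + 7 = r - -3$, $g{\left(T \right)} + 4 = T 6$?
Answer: $\frac{10675}{9} \approx 1186.1$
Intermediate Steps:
$g{\left(T \right)} = -4 + 6 T$ ($g{\left(T \right)} = -4 + T 6 = -4 + 6 T$)
$y{\left(r,p \right)} = -4 + r$ ($y{\left(r,p \right)} = -7 + \left(r - -3\right) = -7 + \left(r + 3\right) = -7 + \left(3 + r\right) = -4 + r$)
$V = - \frac{13}{27}$ ($V = \frac{-1 + \left(-4 + 6 \cdot 3\right)}{-33 + 6} = \frac{-1 + \left(-4 + 18\right)}{-27} = \left(-1 + 14\right) \left(- \frac{1}{27}\right) = 13 \left(- \frac{1}{27}\right) = - \frac{13}{27} \approx -0.48148$)
$1201 - \left(V \left(-60\right) + y{\left(-10,5 \right)}\right) = 1201 - \left(\left(- \frac{13}{27}\right) \left(-60\right) - 14\right) = 1201 - \left(\frac{260}{9} - 14\right) = 1201 - \frac{134}{9} = \frac{10675}{9}$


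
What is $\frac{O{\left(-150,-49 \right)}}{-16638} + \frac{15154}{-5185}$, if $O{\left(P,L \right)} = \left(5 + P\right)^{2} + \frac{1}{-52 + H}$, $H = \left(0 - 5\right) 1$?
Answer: $- \frac{10292683402}{2458638855} \approx -4.1863$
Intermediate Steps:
$H = -5$ ($H = \left(-5\right) 1 = -5$)
$O{\left(P,L \right)} = - \frac{1}{57} + \left(5 + P\right)^{2}$ ($O{\left(P,L \right)} = \left(5 + P\right)^{2} + \frac{1}{-52 - 5} = \left(5 + P\right)^{2} + \frac{1}{-57} = \left(5 + P\right)^{2} - \frac{1}{57} = - \frac{1}{57} + \left(5 + P\right)^{2}$)
$\frac{O{\left(-150,-49 \right)}}{-16638} + \frac{15154}{-5185} = \frac{- \frac{1}{57} + \left(5 - 150\right)^{2}}{-16638} + \frac{15154}{-5185} = \left(- \frac{1}{57} + \left(-145\right)^{2}\right) \left(- \frac{1}{16638}\right) + 15154 \left(- \frac{1}{5185}\right) = \left(- \frac{1}{57} + 21025\right) \left(- \frac{1}{16638}\right) - \frac{15154}{5185} = \frac{1198424}{57} \left(- \frac{1}{16638}\right) - \frac{15154}{5185} = - \frac{599212}{474183} - \frac{15154}{5185} = - \frac{10292683402}{2458638855}$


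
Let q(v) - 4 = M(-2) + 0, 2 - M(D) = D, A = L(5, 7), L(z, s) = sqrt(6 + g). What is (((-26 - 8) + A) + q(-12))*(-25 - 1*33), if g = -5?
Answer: 1450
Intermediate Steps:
L(z, s) = 1 (L(z, s) = sqrt(6 - 5) = sqrt(1) = 1)
A = 1
M(D) = 2 - D
q(v) = 8 (q(v) = 4 + ((2 - 1*(-2)) + 0) = 4 + ((2 + 2) + 0) = 4 + (4 + 0) = 4 + 4 = 8)
(((-26 - 8) + A) + q(-12))*(-25 - 1*33) = (((-26 - 8) + 1) + 8)*(-25 - 1*33) = ((-34 + 1) + 8)*(-25 - 33) = (-33 + 8)*(-58) = -25*(-58) = 1450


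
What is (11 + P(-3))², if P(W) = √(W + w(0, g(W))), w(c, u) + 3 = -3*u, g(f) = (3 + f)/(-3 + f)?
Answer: (11 + I*√6)² ≈ 115.0 + 53.889*I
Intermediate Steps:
g(f) = (3 + f)/(-3 + f)
w(c, u) = -3 - 3*u
P(W) = √(-3 + W - 3*(3 + W)/(-3 + W)) (P(W) = √(W + (-3 - 3*(3 + W)/(-3 + W))) = √(-3 + W - 3*(3 + W)/(-3 + W)))
(11 + P(-3))² = (11 + √(-3*(-9 - 3)/(-3 - 3)))² = (11 + √(-3*(-12)/(-6)))² = (11 + √(-3*(-⅙)*(-12)))² = (11 + √(-6))² = (11 + I*√6)²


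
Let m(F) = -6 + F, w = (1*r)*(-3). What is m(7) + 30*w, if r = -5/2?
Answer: 226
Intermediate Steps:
r = -5/2 (r = -5*½ = -5/2 ≈ -2.5000)
w = 15/2 (w = (1*(-5/2))*(-3) = -5/2*(-3) = 15/2 ≈ 7.5000)
m(7) + 30*w = (-6 + 7) + 30*(15/2) = 1 + 225 = 226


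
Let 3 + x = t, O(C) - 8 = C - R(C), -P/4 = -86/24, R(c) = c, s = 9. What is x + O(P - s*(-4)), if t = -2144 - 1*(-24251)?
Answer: 22112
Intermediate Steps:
P = 43/3 (P = -(-344)/24 = -4*(-43/12) = 43/3 ≈ 14.333)
t = 22107 (t = -2144 + 24251 = 22107)
O(C) = 8 (O(C) = 8 + (C - C) = 8 + 0 = 8)
x = 22104 (x = -3 + 22107 = 22104)
x + O(P - s*(-4)) = 22104 + 8 = 22112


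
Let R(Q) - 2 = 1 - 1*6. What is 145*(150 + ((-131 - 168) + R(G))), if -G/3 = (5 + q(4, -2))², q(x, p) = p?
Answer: -22040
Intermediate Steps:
G = -27 (G = -3*(5 - 2)² = -3*3² = -3*9 = -27)
R(Q) = -3 (R(Q) = 2 + (1 - 1*6) = 2 + (1 - 6) = 2 - 5 = -3)
145*(150 + ((-131 - 168) + R(G))) = 145*(150 + ((-131 - 168) - 3)) = 145*(150 + (-299 - 3)) = 145*(150 - 302) = 145*(-152) = -22040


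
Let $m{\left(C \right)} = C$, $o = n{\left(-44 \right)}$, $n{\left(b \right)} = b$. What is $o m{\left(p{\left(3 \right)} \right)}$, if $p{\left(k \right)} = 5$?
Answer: $-220$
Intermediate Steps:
$o = -44$
$o m{\left(p{\left(3 \right)} \right)} = \left(-44\right) 5 = -220$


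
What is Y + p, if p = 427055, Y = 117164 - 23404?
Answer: 520815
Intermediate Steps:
Y = 93760
Y + p = 93760 + 427055 = 520815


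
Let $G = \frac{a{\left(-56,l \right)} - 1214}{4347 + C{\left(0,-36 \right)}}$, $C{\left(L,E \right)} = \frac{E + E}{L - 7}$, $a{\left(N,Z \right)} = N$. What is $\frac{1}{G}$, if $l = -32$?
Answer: $- \frac{30501}{8890} \approx -3.4309$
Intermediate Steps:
$C{\left(L,E \right)} = \frac{2 E}{-7 + L}$
$G = - \frac{8890}{30501}$ ($G = \frac{-56 - 1214}{4347 + 2 \left(-36\right) \frac{1}{-7 + 0}} = - \frac{1270}{4347 + 2 \left(-36\right) \frac{1}{-7}} = - \frac{1270}{4347 + 2 \left(-36\right) \left(- \frac{1}{7}\right)} = - \frac{1270}{4347 + \frac{72}{7}} = - \frac{1270}{\frac{30501}{7}} = \left(-1270\right) \frac{7}{30501} = - \frac{8890}{30501} \approx -0.29147$)
$\frac{1}{G} = \frac{1}{- \frac{8890}{30501}} = - \frac{30501}{8890}$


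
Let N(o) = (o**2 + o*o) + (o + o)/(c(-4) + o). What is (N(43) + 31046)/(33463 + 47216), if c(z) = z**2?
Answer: 2049982/4760061 ≈ 0.43066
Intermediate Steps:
N(o) = 2*o**2 + 2*o/(16 + o) (N(o) = (o**2 + o*o) + (o + o)/((-4)**2 + o) = (o**2 + o**2) + (2*o)/(16 + o) = 2*o**2 + 2*o/(16 + o))
(N(43) + 31046)/(33463 + 47216) = (2*43*(1 + 43**2 + 16*43)/(16 + 43) + 31046)/(33463 + 47216) = (2*43*(1 + 1849 + 688)/59 + 31046)/80679 = (2*43*(1/59)*2538 + 31046)*(1/80679) = (218268/59 + 31046)*(1/80679) = (2049982/59)*(1/80679) = 2049982/4760061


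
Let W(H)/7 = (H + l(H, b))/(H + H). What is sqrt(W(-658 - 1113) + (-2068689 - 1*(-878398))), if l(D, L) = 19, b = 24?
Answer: I*sqrt(76189114991)/253 ≈ 1091.0*I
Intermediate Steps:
W(H) = 7*(19 + H)/(2*H) (W(H) = 7*((H + 19)/(H + H)) = 7*((19 + H)/((2*H))) = 7*((19 + H)*(1/(2*H))) = 7*((19 + H)/(2*H)) = 7*(19 + H)/(2*H))
sqrt(W(-658 - 1113) + (-2068689 - 1*(-878398))) = sqrt(7*(19 + (-658 - 1113))/(2*(-658 - 1113)) + (-2068689 - 1*(-878398))) = sqrt((7/2)*(19 - 1771)/(-1771) + (-2068689 + 878398)) = sqrt((7/2)*(-1/1771)*(-1752) - 1190291) = sqrt(876/253 - 1190291) = sqrt(-301142747/253) = I*sqrt(76189114991)/253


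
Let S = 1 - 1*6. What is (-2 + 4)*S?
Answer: -10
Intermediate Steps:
S = -5 (S = 1 - 6 = -5)
(-2 + 4)*S = (-2 + 4)*(-5) = 2*(-5) = -10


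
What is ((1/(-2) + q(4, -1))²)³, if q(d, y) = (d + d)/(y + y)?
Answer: 531441/64 ≈ 8303.8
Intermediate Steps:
q(d, y) = d/y (q(d, y) = (2*d)/((2*y)) = (2*d)*(1/(2*y)) = d/y)
((1/(-2) + q(4, -1))²)³ = ((1/(-2) + 4/(-1))²)³ = ((-½ + 4*(-1))²)³ = ((-½ - 4)²)³ = ((-9/2)²)³ = (81/4)³ = 531441/64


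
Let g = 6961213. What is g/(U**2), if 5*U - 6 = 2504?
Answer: 6961213/252004 ≈ 27.623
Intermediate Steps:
U = 502 (U = 6/5 + (1/5)*2504 = 6/5 + 2504/5 = 502)
g/(U**2) = 6961213/(502**2) = 6961213/252004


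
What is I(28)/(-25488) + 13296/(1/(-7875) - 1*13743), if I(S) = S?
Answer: -333972107441/344808437436 ≈ -0.96857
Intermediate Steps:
I(28)/(-25488) + 13296/(1/(-7875) - 1*13743) = 28/(-25488) + 13296/(1/(-7875) - 1*13743) = 28*(-1/25488) + 13296/(-1/7875 - 13743) = -7/6372 + 13296/(-108226126/7875) = -7/6372 + 13296*(-7875/108226126) = -7/6372 - 52353000/54113063 = -333972107441/344808437436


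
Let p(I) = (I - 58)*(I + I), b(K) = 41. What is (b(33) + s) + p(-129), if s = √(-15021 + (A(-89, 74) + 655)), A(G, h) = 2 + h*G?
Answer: 48287 + 5*I*√838 ≈ 48287.0 + 144.74*I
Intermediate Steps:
A(G, h) = 2 + G*h
s = 5*I*√838 (s = √(-15021 + ((2 - 89*74) + 655)) = √(-15021 + ((2 - 6586) + 655)) = √(-15021 + (-6584 + 655)) = √(-15021 - 5929) = √(-20950) = 5*I*√838 ≈ 144.74*I)
p(I) = 2*I*(-58 + I) (p(I) = (-58 + I)*(2*I) = 2*I*(-58 + I))
(b(33) + s) + p(-129) = (41 + 5*I*√838) + 2*(-129)*(-58 - 129) = (41 + 5*I*√838) + 2*(-129)*(-187) = (41 + 5*I*√838) + 48246 = 48287 + 5*I*√838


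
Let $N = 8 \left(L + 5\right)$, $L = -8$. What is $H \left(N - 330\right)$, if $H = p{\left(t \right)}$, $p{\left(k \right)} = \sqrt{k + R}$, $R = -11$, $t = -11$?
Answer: $- 354 i \sqrt{22} \approx - 1660.4 i$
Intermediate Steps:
$p{\left(k \right)} = \sqrt{-11 + k}$ ($p{\left(k \right)} = \sqrt{k - 11} = \sqrt{-11 + k}$)
$H = i \sqrt{22}$ ($H = \sqrt{-11 - 11} = \sqrt{-22} = i \sqrt{22} \approx 4.6904 i$)
$N = -24$ ($N = 8 \left(-8 + 5\right) = 8 \left(-3\right) = -24$)
$H \left(N - 330\right) = i \sqrt{22} \left(-24 - 330\right) = i \sqrt{22} \left(-354\right) = - 354 i \sqrt{22}$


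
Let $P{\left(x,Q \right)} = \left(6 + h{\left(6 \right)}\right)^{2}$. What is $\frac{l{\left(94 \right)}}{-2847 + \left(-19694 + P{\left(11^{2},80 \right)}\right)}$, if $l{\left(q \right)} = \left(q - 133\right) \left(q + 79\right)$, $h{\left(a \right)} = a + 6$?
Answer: $\frac{519}{1709} \approx 0.30369$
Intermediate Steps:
$h{\left(a \right)} = 6 + a$
$P{\left(x,Q \right)} = 324$ ($P{\left(x,Q \right)} = \left(6 + \left(6 + 6\right)\right)^{2} = \left(6 + 12\right)^{2} = 18^{2} = 324$)
$l{\left(q \right)} = \left(-133 + q\right) \left(79 + q\right)$
$\frac{l{\left(94 \right)}}{-2847 + \left(-19694 + P{\left(11^{2},80 \right)}\right)} = \frac{-10507 + 94^{2} - 5076}{-2847 + \left(-19694 + 324\right)} = \frac{-10507 + 8836 - 5076}{-2847 - 19370} = - \frac{6747}{-22217} = \left(-6747\right) \left(- \frac{1}{22217}\right) = \frac{519}{1709}$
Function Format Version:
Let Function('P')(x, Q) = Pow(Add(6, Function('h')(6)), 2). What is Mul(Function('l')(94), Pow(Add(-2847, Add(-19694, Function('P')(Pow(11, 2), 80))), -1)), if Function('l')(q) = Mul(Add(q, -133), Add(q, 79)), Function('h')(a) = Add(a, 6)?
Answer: Rational(519, 1709) ≈ 0.30369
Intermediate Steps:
Function('h')(a) = Add(6, a)
Function('P')(x, Q) = 324 (Function('P')(x, Q) = Pow(Add(6, Add(6, 6)), 2) = Pow(Add(6, 12), 2) = Pow(18, 2) = 324)
Function('l')(q) = Mul(Add(-133, q), Add(79, q))
Mul(Function('l')(94), Pow(Add(-2847, Add(-19694, Function('P')(Pow(11, 2), 80))), -1)) = Mul(Add(-10507, Pow(94, 2), Mul(-54, 94)), Pow(Add(-2847, Add(-19694, 324)), -1)) = Mul(Add(-10507, 8836, -5076), Pow(Add(-2847, -19370), -1)) = Mul(-6747, Pow(-22217, -1)) = Mul(-6747, Rational(-1, 22217)) = Rational(519, 1709)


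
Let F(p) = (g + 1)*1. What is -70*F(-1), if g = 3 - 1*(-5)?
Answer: -630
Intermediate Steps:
g = 8 (g = 3 + 5 = 8)
F(p) = 9 (F(p) = (8 + 1)*1 = 9*1 = 9)
-70*F(-1) = -70*9 = -630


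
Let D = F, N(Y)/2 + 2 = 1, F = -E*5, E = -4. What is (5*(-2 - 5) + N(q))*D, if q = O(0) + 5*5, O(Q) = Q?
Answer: -740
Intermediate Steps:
F = 20 (F = -1*(-4)*5 = 4*5 = 20)
q = 25 (q = 0 + 5*5 = 0 + 25 = 25)
N(Y) = -2 (N(Y) = -4 + 2*1 = -4 + 2 = -2)
D = 20
(5*(-2 - 5) + N(q))*D = (5*(-2 - 5) - 2)*20 = (5*(-7) - 2)*20 = (-35 - 2)*20 = -37*20 = -740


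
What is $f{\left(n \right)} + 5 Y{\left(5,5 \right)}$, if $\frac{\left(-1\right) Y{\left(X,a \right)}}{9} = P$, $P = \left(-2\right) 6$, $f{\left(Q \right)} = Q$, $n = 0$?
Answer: $540$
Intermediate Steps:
$P = -12$
$Y{\left(X,a \right)} = 108$ ($Y{\left(X,a \right)} = \left(-9\right) \left(-12\right) = 108$)
$f{\left(n \right)} + 5 Y{\left(5,5 \right)} = 0 + 5 \cdot 108 = 0 + 540 = 540$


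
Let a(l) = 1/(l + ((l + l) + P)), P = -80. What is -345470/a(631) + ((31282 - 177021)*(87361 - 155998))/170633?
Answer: -106863777002887/170633 ≈ -6.2628e+8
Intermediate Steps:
a(l) = 1/(-80 + 3*l) (a(l) = 1/(l + ((l + l) - 80)) = 1/(l + (2*l - 80)) = 1/(l + (-80 + 2*l)) = 1/(-80 + 3*l))
-345470/a(631) + ((31282 - 177021)*(87361 - 155998))/170633 = -345470/(1/(-80 + 3*631)) + ((31282 - 177021)*(87361 - 155998))/170633 = -345470/(1/(-80 + 1893)) - 145739*(-68637)*(1/170633) = -345470/(1/1813) + 10003087743*(1/170633) = -345470/1/1813 + 10003087743/170633 = -345470*1813 + 10003087743/170633 = -626337110 + 10003087743/170633 = -106863777002887/170633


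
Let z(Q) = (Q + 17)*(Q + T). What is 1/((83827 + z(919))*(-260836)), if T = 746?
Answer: -1/428362355212 ≈ -2.3345e-12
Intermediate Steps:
z(Q) = (17 + Q)*(746 + Q) (z(Q) = (Q + 17)*(Q + 746) = (17 + Q)*(746 + Q))
1/((83827 + z(919))*(-260836)) = 1/((83827 + (12682 + 919² + 763*919))*(-260836)) = -1/260836/(83827 + (12682 + 844561 + 701197)) = -1/260836/(83827 + 1558440) = -1/260836/1642267 = (1/1642267)*(-1/260836) = -1/428362355212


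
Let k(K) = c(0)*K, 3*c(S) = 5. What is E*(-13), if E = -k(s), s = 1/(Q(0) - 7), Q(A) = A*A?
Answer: -65/21 ≈ -3.0952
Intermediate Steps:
c(S) = 5/3 (c(S) = (⅓)*5 = 5/3)
Q(A) = A²
s = -⅐ (s = 1/(0² - 7) = 1/(0 - 7) = 1/(-7) = -⅐ ≈ -0.14286)
k(K) = 5*K/3
E = 5/21 (E = -5*(-1)/(3*7) = -1*(-5/21) = 5/21 ≈ 0.23810)
E*(-13) = (5/21)*(-13) = -65/21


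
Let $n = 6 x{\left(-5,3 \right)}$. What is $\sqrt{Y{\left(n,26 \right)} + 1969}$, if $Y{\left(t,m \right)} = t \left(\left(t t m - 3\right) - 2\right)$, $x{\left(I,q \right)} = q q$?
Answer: $7 \sqrt{83587} \approx 2023.8$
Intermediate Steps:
$x{\left(I,q \right)} = q^{2}$
$n = 54$ ($n = 6 \cdot 3^{2} = 6 \cdot 9 = 54$)
$Y{\left(t,m \right)} = t \left(-5 + m t^{2}\right)$ ($Y{\left(t,m \right)} = t \left(\left(t^{2} m - 3\right) - 2\right) = t \left(\left(m t^{2} - 3\right) - 2\right) = t \left(\left(-3 + m t^{2}\right) - 2\right) = t \left(-5 + m t^{2}\right)$)
$\sqrt{Y{\left(n,26 \right)} + 1969} = \sqrt{54 \left(-5 + 26 \cdot 54^{2}\right) + 1969} = \sqrt{54 \left(-5 + 26 \cdot 2916\right) + 1969} = \sqrt{54 \left(-5 + 75816\right) + 1969} = \sqrt{54 \cdot 75811 + 1969} = \sqrt{4093794 + 1969} = \sqrt{4095763} = 7 \sqrt{83587}$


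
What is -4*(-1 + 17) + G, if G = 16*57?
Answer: 848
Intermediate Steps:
G = 912
-4*(-1 + 17) + G = -4*(-1 + 17) + 912 = -4*16 + 912 = -64 + 912 = 848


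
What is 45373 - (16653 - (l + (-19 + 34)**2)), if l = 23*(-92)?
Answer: 26829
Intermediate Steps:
l = -2116
45373 - (16653 - (l + (-19 + 34)**2)) = 45373 - (16653 - (-2116 + (-19 + 34)**2)) = 45373 - (16653 - (-2116 + 15**2)) = 45373 - (16653 - (-2116 + 225)) = 45373 - (16653 - 1*(-1891)) = 45373 - (16653 + 1891) = 45373 - 1*18544 = 45373 - 18544 = 26829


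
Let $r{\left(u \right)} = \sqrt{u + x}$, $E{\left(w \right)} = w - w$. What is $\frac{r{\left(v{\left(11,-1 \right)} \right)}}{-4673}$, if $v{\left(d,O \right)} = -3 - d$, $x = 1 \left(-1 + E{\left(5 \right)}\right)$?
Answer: $- \frac{i \sqrt{15}}{4673} \approx - 0.0008288 i$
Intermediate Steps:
$E{\left(w \right)} = 0$
$x = -1$ ($x = 1 \left(-1 + 0\right) = 1 \left(-1\right) = -1$)
$r{\left(u \right)} = \sqrt{-1 + u}$ ($r{\left(u \right)} = \sqrt{u - 1} = \sqrt{-1 + u}$)
$\frac{r{\left(v{\left(11,-1 \right)} \right)}}{-4673} = \frac{\sqrt{-1 - 14}}{-4673} = \sqrt{-1 - 14} \left(- \frac{1}{4673}\right) = \sqrt{-15} \left(- \frac{1}{4673}\right) = i \sqrt{15} \left(- \frac{1}{4673}\right) = - \frac{i \sqrt{15}}{4673}$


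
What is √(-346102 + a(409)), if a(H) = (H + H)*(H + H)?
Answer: √323022 ≈ 568.35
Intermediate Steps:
a(H) = 4*H² (a(H) = (2*H)*(2*H) = 4*H²)
√(-346102 + a(409)) = √(-346102 + 4*409²) = √(-346102 + 4*167281) = √(-346102 + 669124) = √323022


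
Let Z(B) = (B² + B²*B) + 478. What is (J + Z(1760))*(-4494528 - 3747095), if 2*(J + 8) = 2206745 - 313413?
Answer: -44964817661694528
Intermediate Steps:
Z(B) = 478 + B² + B³ (Z(B) = (B² + B³) + 478 = 478 + B² + B³)
J = 946658 (J = -8 + (2206745 - 313413)/2 = -8 + (½)*1893332 = -8 + 946666 = 946658)
(J + Z(1760))*(-4494528 - 3747095) = (946658 + (478 + 1760² + 1760³))*(-4494528 - 3747095) = (946658 + (478 + 3097600 + 5451776000))*(-8241623) = (946658 + 5454874078)*(-8241623) = 5455820736*(-8241623) = -44964817661694528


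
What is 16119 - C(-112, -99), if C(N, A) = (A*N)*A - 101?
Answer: 1113932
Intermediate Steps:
C(N, A) = -101 + N*A² (C(N, A) = N*A² - 101 = -101 + N*A²)
16119 - C(-112, -99) = 16119 - (-101 - 112*(-99)²) = 16119 - (-101 - 112*9801) = 16119 - (-101 - 1097712) = 16119 - 1*(-1097813) = 16119 + 1097813 = 1113932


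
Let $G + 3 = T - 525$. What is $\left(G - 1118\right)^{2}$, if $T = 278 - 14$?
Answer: $1909924$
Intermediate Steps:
$T = 264$ ($T = 278 - 14 = 264$)
$G = -264$ ($G = -3 + \left(264 - 525\right) = -3 - 261 = -264$)
$\left(G - 1118\right)^{2} = \left(-264 - 1118\right)^{2} = \left(-1382\right)^{2} = 1909924$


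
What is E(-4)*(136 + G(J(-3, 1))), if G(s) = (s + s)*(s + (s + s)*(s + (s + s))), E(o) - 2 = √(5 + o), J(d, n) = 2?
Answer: 720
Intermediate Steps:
E(o) = 2 + √(5 + o)
G(s) = 2*s*(s + 6*s²) (G(s) = (2*s)*(s + (2*s)*(s + 2*s)) = (2*s)*(s + (2*s)*(3*s)) = (2*s)*(s + 6*s²) = 2*s*(s + 6*s²))
E(-4)*(136 + G(J(-3, 1))) = (2 + √(5 - 4))*(136 + 2²*(2 + 12*2)) = (2 + √1)*(136 + 4*(2 + 24)) = (2 + 1)*(136 + 4*26) = 3*(136 + 104) = 3*240 = 720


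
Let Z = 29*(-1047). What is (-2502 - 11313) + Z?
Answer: -44178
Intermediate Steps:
Z = -30363
(-2502 - 11313) + Z = (-2502 - 11313) - 30363 = -13815 - 30363 = -44178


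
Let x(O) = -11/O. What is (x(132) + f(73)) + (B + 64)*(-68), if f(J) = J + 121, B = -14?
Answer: -38473/12 ≈ -3206.1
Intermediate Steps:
f(J) = 121 + J
(x(132) + f(73)) + (B + 64)*(-68) = (-11/132 + (121 + 73)) + (-14 + 64)*(-68) = (-11*1/132 + 194) + 50*(-68) = (-1/12 + 194) - 3400 = 2327/12 - 3400 = -38473/12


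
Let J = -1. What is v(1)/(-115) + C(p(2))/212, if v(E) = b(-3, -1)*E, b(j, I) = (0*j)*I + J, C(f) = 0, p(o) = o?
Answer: 1/115 ≈ 0.0086956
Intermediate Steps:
b(j, I) = -1 (b(j, I) = (0*j)*I - 1 = 0*I - 1 = 0 - 1 = -1)
v(E) = -E
v(1)/(-115) + C(p(2))/212 = -1*1/(-115) + 0/212 = -1*(-1/115) + 0*(1/212) = 1/115 + 0 = 1/115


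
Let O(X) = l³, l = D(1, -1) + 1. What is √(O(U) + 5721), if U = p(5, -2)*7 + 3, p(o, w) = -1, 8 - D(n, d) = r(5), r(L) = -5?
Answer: √8465 ≈ 92.005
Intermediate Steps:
D(n, d) = 13 (D(n, d) = 8 - 1*(-5) = 8 + 5 = 13)
U = -4 (U = -1*7 + 3 = -7 + 3 = -4)
l = 14 (l = 13 + 1 = 14)
O(X) = 2744 (O(X) = 14³ = 2744)
√(O(U) + 5721) = √(2744 + 5721) = √8465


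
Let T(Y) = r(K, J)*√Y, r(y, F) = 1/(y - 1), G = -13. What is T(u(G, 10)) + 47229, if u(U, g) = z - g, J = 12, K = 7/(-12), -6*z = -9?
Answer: 47229 - 6*I*√34/19 ≈ 47229.0 - 1.8414*I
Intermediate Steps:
z = 3/2 (z = -⅙*(-9) = 3/2 ≈ 1.5000)
K = -7/12 (K = 7*(-1/12) = -7/12 ≈ -0.58333)
r(y, F) = 1/(-1 + y)
u(U, g) = 3/2 - g
T(Y) = -12*√Y/19 (T(Y) = √Y/(-1 - 7/12) = √Y/(-19/12) = -12*√Y/19)
T(u(G, 10)) + 47229 = -12*√(3/2 - 1*10)/19 + 47229 = -12*√(3/2 - 10)/19 + 47229 = -6*I*√34/19 + 47229 = 47229 - 6*I*√34/19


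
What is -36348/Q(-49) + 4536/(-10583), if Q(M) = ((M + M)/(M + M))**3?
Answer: -384675420/10583 ≈ -36348.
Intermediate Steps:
Q(M) = 1 (Q(M) = ((2*M)/((2*M)))**3 = ((2*M)*(1/(2*M)))**3 = 1**3 = 1)
-36348/Q(-49) + 4536/(-10583) = -36348/1 + 4536/(-10583) = -36348*1 + 4536*(-1/10583) = -36348 - 4536/10583 = -384675420/10583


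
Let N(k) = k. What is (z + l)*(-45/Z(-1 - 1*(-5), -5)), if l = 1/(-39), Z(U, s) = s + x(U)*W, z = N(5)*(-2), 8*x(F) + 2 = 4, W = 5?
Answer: -1564/13 ≈ -120.31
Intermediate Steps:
x(F) = ¼ (x(F) = -¼ + (⅛)*4 = -¼ + ½ = ¼)
z = -10 (z = 5*(-2) = -10)
Z(U, s) = 5/4 + s (Z(U, s) = s + (¼)*5 = s + 5/4 = 5/4 + s)
l = -1/39 ≈ -0.025641
(z + l)*(-45/Z(-1 - 1*(-5), -5)) = (-10 - 1/39)*(-45/(5/4 - 5)) = -(-5865)/(13*(-15/4)) = -(-5865)*(-4)/(13*15) = -391/39*12 = -1564/13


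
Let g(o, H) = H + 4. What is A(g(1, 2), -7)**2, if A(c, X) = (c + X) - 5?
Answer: 36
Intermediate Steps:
g(o, H) = 4 + H
A(c, X) = -5 + X + c (A(c, X) = (X + c) - 5 = -5 + X + c)
A(g(1, 2), -7)**2 = (-5 - 7 + (4 + 2))**2 = (-5 - 7 + 6)**2 = (-6)**2 = 36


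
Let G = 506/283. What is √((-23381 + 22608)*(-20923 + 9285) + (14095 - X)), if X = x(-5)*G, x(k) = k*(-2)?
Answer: 29*√858052321/283 ≈ 3001.7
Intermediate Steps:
x(k) = -2*k
G = 506/283 (G = 506*(1/283) = 506/283 ≈ 1.7880)
X = 5060/283 (X = -2*(-5)*(506/283) = 10*(506/283) = 5060/283 ≈ 17.880)
√((-23381 + 22608)*(-20923 + 9285) + (14095 - X)) = √((-23381 + 22608)*(-20923 + 9285) + (14095 - 1*5060/283)) = √(-773*(-11638) + (14095 - 5060/283)) = √(8996174 + 3983825/283) = √(2549901067/283) = 29*√858052321/283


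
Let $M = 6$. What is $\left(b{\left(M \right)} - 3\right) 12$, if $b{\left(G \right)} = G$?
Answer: $36$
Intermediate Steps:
$\left(b{\left(M \right)} - 3\right) 12 = \left(6 - 3\right) 12 = 3 \cdot 12 = 36$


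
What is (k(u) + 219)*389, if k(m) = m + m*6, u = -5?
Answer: 71576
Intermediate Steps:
k(m) = 7*m (k(m) = m + 6*m = 7*m)
(k(u) + 219)*389 = (7*(-5) + 219)*389 = (-35 + 219)*389 = 184*389 = 71576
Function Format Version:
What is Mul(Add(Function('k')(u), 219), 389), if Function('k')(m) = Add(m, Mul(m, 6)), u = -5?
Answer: 71576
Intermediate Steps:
Function('k')(m) = Mul(7, m) (Function('k')(m) = Add(m, Mul(6, m)) = Mul(7, m))
Mul(Add(Function('k')(u), 219), 389) = Mul(Add(Mul(7, -5), 219), 389) = Mul(Add(-35, 219), 389) = Mul(184, 389) = 71576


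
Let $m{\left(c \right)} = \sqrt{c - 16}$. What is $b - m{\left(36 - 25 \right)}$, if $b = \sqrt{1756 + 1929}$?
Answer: $\sqrt{3685} - i \sqrt{5} \approx 60.704 - 2.2361 i$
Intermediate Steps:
$b = \sqrt{3685} \approx 60.704$
$m{\left(c \right)} = \sqrt{-16 + c}$
$b - m{\left(36 - 25 \right)} = \sqrt{3685} - \sqrt{-16 + \left(36 - 25\right)} = \sqrt{3685} - \sqrt{-16 + 11} = \sqrt{3685} - \sqrt{-5} = \sqrt{3685} - i \sqrt{5}$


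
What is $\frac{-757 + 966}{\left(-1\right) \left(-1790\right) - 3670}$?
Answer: $- \frac{209}{1880} \approx -0.11117$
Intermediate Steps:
$\frac{-757 + 966}{\left(-1\right) \left(-1790\right) - 3670} = \frac{209}{1790 - 3670} = \frac{209}{-1880} = 209 \left(- \frac{1}{1880}\right) = - \frac{209}{1880}$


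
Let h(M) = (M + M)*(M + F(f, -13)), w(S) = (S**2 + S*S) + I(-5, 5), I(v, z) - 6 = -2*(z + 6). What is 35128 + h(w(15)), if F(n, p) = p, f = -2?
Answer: 400556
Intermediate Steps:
I(v, z) = -6 - 2*z (I(v, z) = 6 - 2*(z + 6) = 6 - 2*(6 + z) = 6 + (-12 - 2*z) = -6 - 2*z)
w(S) = -16 + 2*S**2 (w(S) = (S**2 + S*S) + (-6 - 2*5) = (S**2 + S**2) + (-6 - 10) = 2*S**2 - 16 = -16 + 2*S**2)
h(M) = 2*M*(-13 + M) (h(M) = (M + M)*(M - 13) = (2*M)*(-13 + M) = 2*M*(-13 + M))
35128 + h(w(15)) = 35128 + 2*(-16 + 2*15**2)*(-13 + (-16 + 2*15**2)) = 35128 + 2*(-16 + 2*225)*(-13 + (-16 + 2*225)) = 35128 + 2*(-16 + 450)*(-13 + (-16 + 450)) = 35128 + 2*434*(-13 + 434) = 35128 + 2*434*421 = 35128 + 365428 = 400556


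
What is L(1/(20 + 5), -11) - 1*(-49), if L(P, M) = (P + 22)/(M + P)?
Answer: 12875/274 ≈ 46.989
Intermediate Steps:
L(P, M) = (22 + P)/(M + P)
L(1/(20 + 5), -11) - 1*(-49) = (22 + 1/(20 + 5))/(-11 + 1/(20 + 5)) - 1*(-49) = (22 + 1/25)/(-11 + 1/25) + 49 = (551/25)/(-274/25) + 49 = -25/274*551/25 + 49 = -551/274 + 49 = 12875/274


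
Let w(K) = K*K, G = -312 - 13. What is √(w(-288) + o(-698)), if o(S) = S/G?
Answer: √350447474/65 ≈ 288.00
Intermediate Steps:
G = -325
w(K) = K²
o(S) = -S/325 (o(S) = S/(-325) = S*(-1/325) = -S/325)
√(w(-288) + o(-698)) = √((-288)² - 1/325*(-698)) = √(82944 + 698/325) = √(26957498/325) = √350447474/65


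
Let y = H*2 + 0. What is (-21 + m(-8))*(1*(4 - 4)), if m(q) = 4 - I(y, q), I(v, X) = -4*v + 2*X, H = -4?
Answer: 0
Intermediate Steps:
y = -8 (y = -4*2 + 0 = -8 + 0 = -8)
m(q) = -28 - 2*q (m(q) = 4 - (-4*(-8) + 2*q) = 4 - (32 + 2*q) = 4 + (-32 - 2*q) = -28 - 2*q)
(-21 + m(-8))*(1*(4 - 4)) = (-21 + (-28 - 2*(-8)))*(1*(4 - 4)) = (-21 + (-28 + 16))*(1*0) = (-21 - 12)*0 = -33*0 = 0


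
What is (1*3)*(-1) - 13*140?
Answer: -1823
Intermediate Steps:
(1*3)*(-1) - 13*140 = 3*(-1) - 1820 = -3 - 1820 = -1823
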